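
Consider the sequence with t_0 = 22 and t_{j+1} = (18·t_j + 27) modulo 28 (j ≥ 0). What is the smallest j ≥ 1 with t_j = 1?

We have t_0 = 22,  t_1 = 3,  t_2 = 25,  t_3 = 1,  t_4 = 17,  t_5 = 25.
Since t_5 = t_2 = 25, the sequence is eventually periodic: after a pre-period of length 2 it cycles with period 3.
The value 1 first appears (with j ≥ 1) at t_3.

3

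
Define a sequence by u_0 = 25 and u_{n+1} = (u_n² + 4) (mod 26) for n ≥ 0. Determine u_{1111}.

5

u_0 = 25,  u_1 = 5,  u_2 = 3,  u_3 = 13,  u_4 = 17,  u_5 = 7,  u_6 = 1,  u_7 = 5.
Since u_7 = u_1 = 5, the sequence is eventually periodic: after a pre-period of length 1 it cycles with period 6.
For n ≥ 1, u_n depends only on (n - 1) mod 6. (1111 - 1) mod 6 = 0, so u_{1111} = u_1 = 5.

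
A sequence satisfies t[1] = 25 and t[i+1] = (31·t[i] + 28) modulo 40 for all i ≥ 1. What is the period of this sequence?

We have t[1] = 25, t[2] = 3, t[3] = 1, t[4] = 19, t[5] = 17, t[6] = 35, t[7] = 33, t[8] = 11, t[9] = 9, t[10] = 27, t[11] = 25.
The sequence repeats with period 10.

10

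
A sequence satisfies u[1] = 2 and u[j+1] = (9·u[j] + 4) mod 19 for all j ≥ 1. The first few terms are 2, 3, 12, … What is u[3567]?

u[1] = 2,  u[2] = 3,  u[3] = 12,  u[4] = 17,  u[5] = 5,  u[6] = 11,  u[7] = 8,  u[8] = 0,  u[9] = 4,  u[10] = 2.
The sequence repeats with period 9.
(3567 - 1) mod 9 = 2, so u[3567] = u[3] = 12.

12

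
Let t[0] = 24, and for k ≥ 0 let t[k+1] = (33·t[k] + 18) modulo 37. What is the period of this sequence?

9

We have t[0] = 24, t[1] = 33, t[2] = 34, t[3] = 30, t[4] = 9, t[5] = 19, t[6] = 16, t[7] = 28, t[8] = 17, t[9] = 24.
The sequence repeats with period 9.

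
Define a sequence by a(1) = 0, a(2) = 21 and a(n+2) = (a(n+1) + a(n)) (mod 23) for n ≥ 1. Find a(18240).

Computing terms: a(1) = 0, a(2) = 21, a(3) = 21, a(4) = 19, a(5) = 17, a(6) = 13, a(7) = 7, a(8) = 20, a(9) = 4, a(10) = 1, a(11) = 5, a(12) = 6, a(13) = 11, a(14) = 17, a(15) = 5, a(16) = 22, a(17) = 4, a(18) = 3, a(19) = 7, a(20) = 10, a(21) = 17, a(22) = 4, a(23) = 21, a(24) = 2, a(25) = 0, a(26) = 2, a(27) = 2, a(28) = 4, a(29) = 6, a(30) = 10, a(31) = 16, a(32) = 3, a(33) = 19, a(34) = 22, a(35) = 18, a(36) = 17, a(37) = 12, a(38) = 6, a(39) = 18, a(40) = 1, a(41) = 19, a(42) = 20, a(43) = 16, a(44) = 13, a(45) = 6, a(46) = 19, a(47) = 2, a(48) = 21, a(49) = 0, a(50) = 21.
Since (a(49), a(50)) = (a(1), a(2)) = (0, 21) (two consecutive terms determine the rest), the sequence is periodic with period 48.
(18240 - 1) mod 48 = 47, so a(18240) = a(48) = 21.

21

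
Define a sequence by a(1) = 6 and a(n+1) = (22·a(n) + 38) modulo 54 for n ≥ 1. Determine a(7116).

We have a(1) = 6,  a(2) = 8,  a(3) = 52,  a(4) = 48,  a(5) = 14,  a(6) = 22,  a(7) = 36,  a(8) = 20,  a(9) = 46,  a(10) = 24,  a(11) = 26,  a(12) = 16,  a(13) = 12,  a(14) = 32,  a(15) = 40,  a(16) = 0,  a(17) = 38,  a(18) = 10,  a(19) = 42,  a(20) = 44,  a(21) = 34,  a(22) = 30,  a(23) = 50,  a(24) = 4,  a(25) = 18,  a(26) = 2,  a(27) = 28,  a(28) = 6.
Since a(28) = a(1) = 6, the sequence is periodic with period 27.
(7116 - 1) mod 27 = 14, so a(7116) = a(15) = 40.

40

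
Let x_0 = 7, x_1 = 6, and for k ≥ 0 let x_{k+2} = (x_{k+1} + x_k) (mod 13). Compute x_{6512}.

0

Listing terms: x_0 = 7, x_1 = 6, x_2 = 0, x_3 = 6, x_4 = 6, x_5 = 12, x_6 = 5, x_7 = 4, x_8 = 9, x_9 = 0, x_{10} = 9, x_{11} = 9, x_{12} = 5, x_{13} = 1, x_{14} = 6, x_{15} = 7, x_{16} = 0, x_{17} = 7, x_{18} = 7, x_{19} = 1, x_{20} = 8, x_{21} = 9, x_{22} = 4, x_{23} = 0, x_{24} = 4, x_{25} = 4, x_{26} = 8, x_{27} = 12, x_{28} = 7, x_{29} = 6.
The sequence repeats with period 28.
So x_{6512} = x_{0 + ((6512-0) mod 28)} = x_{16} = 0.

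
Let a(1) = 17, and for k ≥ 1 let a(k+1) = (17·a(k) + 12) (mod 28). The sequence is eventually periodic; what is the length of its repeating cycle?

Listing terms: a(1) = 17; a(2) = 21; a(3) = 5; a(4) = 13; a(5) = 9; a(6) = 25; a(7) = 17.
The sequence repeats with period 6.

6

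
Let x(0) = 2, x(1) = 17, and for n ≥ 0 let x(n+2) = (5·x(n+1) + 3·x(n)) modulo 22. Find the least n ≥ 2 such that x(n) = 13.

Listing terms: x(0) = 2, x(1) = 17, x(2) = 3, x(3) = 0, x(4) = 9, x(5) = 1, x(6) = 10, x(7) = 9, x(8) = 9, x(9) = 6, x(10) = 13, x(11) = 17, x(12) = 14, x(13) = 11, x(14) = 9, x(15) = 12, x(16) = 21, x(17) = 9, x(18) = 20, x(19) = 17, x(20) = 13, x(21) = 6, x(22) = 3, x(23) = 11, x(24) = 20, x(25) = 1, x(26) = 21, x(27) = 20, x(28) = 9, x(29) = 17, x(30) = 2, x(31) = 17.
The sequence repeats with period 30.
The value 13 first appears (with n ≥ 2) at x(10).

10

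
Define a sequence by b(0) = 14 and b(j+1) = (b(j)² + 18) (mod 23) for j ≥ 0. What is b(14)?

Listing terms: b(0) = 14; b(1) = 7; b(2) = 21; b(3) = 22; b(4) = 19; b(5) = 11; b(6) = 1; b(7) = 19.
Since b(7) = b(4) = 19, the sequence is eventually periodic: after a pre-period of length 4 it cycles with period 3.
For j ≥ 4, b(j) depends only on (j - 4) mod 3. (14 - 4) mod 3 = 1, so b(14) = b(5) = 11.

11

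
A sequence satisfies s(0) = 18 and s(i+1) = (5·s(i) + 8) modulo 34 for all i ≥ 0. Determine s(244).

We have s(0) = 18; s(1) = 30; s(2) = 22; s(3) = 16; s(4) = 20; s(5) = 6; s(6) = 4; s(7) = 28; s(8) = 12; s(9) = 0; s(10) = 8; s(11) = 14; s(12) = 10; s(13) = 24; s(14) = 26; s(15) = 2; s(16) = 18.
The sequence repeats with period 16.
(244 - 0) mod 16 = 4, so s(244) = s(4) = 20.

20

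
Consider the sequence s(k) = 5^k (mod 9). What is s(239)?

Listing terms: s(1) = 5,  s(2) = 7,  s(3) = 8,  s(4) = 4,  s(5) = 2,  s(6) = 1,  s(7) = 5.
Since s(7) = s(1) = 5, the sequence is periodic with period 6.
So s(239) = s(1 + ((239-1) mod 6)) = s(5) = 2.

2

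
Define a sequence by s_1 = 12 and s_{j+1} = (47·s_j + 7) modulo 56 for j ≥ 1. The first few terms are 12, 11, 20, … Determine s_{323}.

We have s_1 = 12, s_2 = 11, s_3 = 20, s_4 = 51, s_5 = 52, s_6 = 43, s_7 = 12.
The sequence repeats with period 6.
(323 - 1) mod 6 = 4, so s_{323} = s_5 = 52.

52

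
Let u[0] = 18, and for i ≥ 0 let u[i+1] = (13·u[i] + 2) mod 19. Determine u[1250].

15

We have u[0] = 18, u[1] = 8, u[2] = 11, u[3] = 12, u[4] = 6, u[5] = 4, u[6] = 16, u[7] = 1, u[8] = 15, u[9] = 7, u[10] = 17, u[11] = 14, u[12] = 13, u[13] = 0, u[14] = 2, u[15] = 9, u[16] = 5, u[17] = 10, u[18] = 18.
The sequence repeats with period 18.
So u[1250] = u[0 + ((1250-0) mod 18)] = u[8] = 15.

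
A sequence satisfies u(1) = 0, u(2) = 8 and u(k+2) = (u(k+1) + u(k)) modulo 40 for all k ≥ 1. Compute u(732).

Computing terms: u(1) = 0; u(2) = 8; u(3) = 8; u(4) = 16; u(5) = 24; u(6) = 0; u(7) = 24; u(8) = 24; u(9) = 8; u(10) = 32; u(11) = 0; u(12) = 32; u(13) = 32; u(14) = 24; u(15) = 16; u(16) = 0; u(17) = 16; u(18) = 16; u(19) = 32; u(20) = 8; u(21) = 0; u(22) = 8.
Since (u(21), u(22)) = (u(1), u(2)) = (0, 8) (two consecutive terms determine the rest), the sequence is periodic with period 20.
So u(732) = u(1 + ((732-1) mod 20)) = u(12) = 32.

32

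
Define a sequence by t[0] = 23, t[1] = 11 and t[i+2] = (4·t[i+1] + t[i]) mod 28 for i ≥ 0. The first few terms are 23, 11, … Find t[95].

3

t[0] = 23, t[1] = 11, t[2] = 11, t[3] = 27, t[4] = 7, t[5] = 27, t[6] = 3, t[7] = 11, t[8] = 19, t[9] = 3, t[10] = 3, t[11] = 15, t[12] = 7, t[13] = 15, t[14] = 11, t[15] = 3, t[16] = 23, t[17] = 11.
Since (t[16], t[17]) = (t[0], t[1]) = (23, 11) (two consecutive terms determine the rest), the sequence is periodic with period 16.
(95 - 0) mod 16 = 15, so t[95] = t[15] = 3.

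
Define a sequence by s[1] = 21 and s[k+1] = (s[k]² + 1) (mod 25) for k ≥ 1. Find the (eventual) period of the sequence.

3

s[1] = 21; s[2] = 17; s[3] = 15; s[4] = 1; s[5] = 2; s[6] = 5; s[7] = 1.
Since s[7] = s[4] = 1, the sequence is eventually periodic: after a pre-period of length 3 it cycles with period 3.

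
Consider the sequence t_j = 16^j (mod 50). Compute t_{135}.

Listing terms: t_0 = 1, t_1 = 16, t_2 = 6, t_3 = 46, t_4 = 36, t_5 = 26, t_6 = 16.
Since t_6 = t_1 = 16, the sequence is eventually periodic: after a pre-period of length 1 it cycles with period 5.
For j ≥ 1, t_j depends only on (j - 1) mod 5. (135 - 1) mod 5 = 4, so t_{135} = t_5 = 26.

26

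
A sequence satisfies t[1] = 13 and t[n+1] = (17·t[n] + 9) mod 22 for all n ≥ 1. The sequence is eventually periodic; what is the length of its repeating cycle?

10

Computing terms: t[1] = 13,  t[2] = 10,  t[3] = 3,  t[4] = 16,  t[5] = 17,  t[6] = 12,  t[7] = 15,  t[8] = 0,  t[9] = 9,  t[10] = 8,  t[11] = 13.
The sequence repeats with period 10.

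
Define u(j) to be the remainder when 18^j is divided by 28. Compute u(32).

16

Listing terms: u(1) = 18,  u(2) = 16,  u(3) = 8,  u(4) = 4,  u(5) = 16.
Since u(5) = u(2) = 16, the sequence is eventually periodic: after a pre-period of length 1 it cycles with period 3.
For j ≥ 2, u(j) depends only on (j - 2) mod 3. (32 - 2) mod 3 = 0, so u(32) = u(2) = 16.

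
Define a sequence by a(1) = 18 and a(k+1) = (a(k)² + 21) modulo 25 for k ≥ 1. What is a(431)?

15

Computing terms: a(1) = 18; a(2) = 20; a(3) = 21; a(4) = 12; a(5) = 15; a(6) = 21.
Since a(6) = a(3) = 21, the sequence is eventually periodic: after a pre-period of length 2 it cycles with period 3.
For k ≥ 3, a(k) depends only on (k - 3) mod 3. (431 - 3) mod 3 = 2, so a(431) = a(5) = 15.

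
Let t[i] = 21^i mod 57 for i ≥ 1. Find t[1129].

3

Computing terms: t[1] = 21,  t[2] = 42,  t[3] = 27,  t[4] = 54,  t[5] = 51,  t[6] = 45,  t[7] = 33,  t[8] = 9,  t[9] = 18,  t[10] = 36,  t[11] = 15,  t[12] = 30,  t[13] = 3,  t[14] = 6,  t[15] = 12,  t[16] = 24,  t[17] = 48,  t[18] = 39,  t[19] = 21.
The sequence repeats with period 18.
So t[1129] = t[1 + ((1129-1) mod 18)] = t[13] = 3.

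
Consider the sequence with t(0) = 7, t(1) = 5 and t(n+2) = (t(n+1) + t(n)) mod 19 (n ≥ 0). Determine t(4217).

8

We have t(0) = 7; t(1) = 5; t(2) = 12; t(3) = 17; t(4) = 10; t(5) = 8; t(6) = 18; t(7) = 7; t(8) = 6; t(9) = 13; t(10) = 0; t(11) = 13; t(12) = 13; t(13) = 7; t(14) = 1; t(15) = 8; t(16) = 9; t(17) = 17; t(18) = 7; t(19) = 5.
The sequence repeats with period 18.
(4217 - 0) mod 18 = 5, so t(4217) = t(5) = 8.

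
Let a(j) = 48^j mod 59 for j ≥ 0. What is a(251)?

Listing terms: a(0) = 1,  a(1) = 48,  a(2) = 3,  a(3) = 26,  a(4) = 9,  a(5) = 19,  a(6) = 27,  a(7) = 57,  a(8) = 22,  a(9) = 53,  a(10) = 7,  a(11) = 41,  a(12) = 21,  a(13) = 5,  a(14) = 4,  a(15) = 15,  a(16) = 12,  a(17) = 45,  a(18) = 36,  a(19) = 17,  a(20) = 49,  a(21) = 51,  a(22) = 29,  a(23) = 35,  a(24) = 28,  a(25) = 46,  a(26) = 25,  a(27) = 20,  a(28) = 16,  a(29) = 1.
Since a(29) = a(0) = 1, the sequence is periodic with period 29.
(251 - 0) mod 29 = 19, so a(251) = a(19) = 17.

17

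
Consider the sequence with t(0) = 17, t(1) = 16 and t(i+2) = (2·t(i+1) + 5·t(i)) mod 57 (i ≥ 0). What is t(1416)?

5

Listing terms: t(0) = 17,  t(1) = 16,  t(2) = 3,  t(3) = 29,  t(4) = 16,  t(5) = 6,  t(6) = 35,  t(7) = 43,  t(8) = 33,  t(9) = 53,  t(10) = 43,  t(11) = 9,  t(12) = 5,  t(13) = 55,  t(14) = 21,  t(15) = 32,  t(16) = 55,  t(17) = 42,  t(18) = 17,  t(19) = 16.
The sequence repeats with period 18.
(1416 - 0) mod 18 = 12, so t(1416) = t(12) = 5.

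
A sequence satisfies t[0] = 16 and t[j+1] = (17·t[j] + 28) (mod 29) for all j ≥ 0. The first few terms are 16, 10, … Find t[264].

16

t[0] = 16,  t[1] = 10,  t[2] = 24,  t[3] = 1,  t[4] = 16.
The sequence repeats with period 4.
So t[264] = t[0 + ((264-0) mod 4)] = t[0] = 16.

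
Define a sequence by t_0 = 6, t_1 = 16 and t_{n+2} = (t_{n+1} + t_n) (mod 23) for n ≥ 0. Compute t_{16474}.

3

Listing terms: t_0 = 6, t_1 = 16, t_2 = 22, t_3 = 15, t_4 = 14, t_5 = 6, t_6 = 20, t_7 = 3, t_8 = 0, t_9 = 3, t_{10} = 3, t_{11} = 6, t_{12} = 9, t_{13} = 15, t_{14} = 1, t_{15} = 16, t_{16} = 17, t_{17} = 10, t_{18} = 4, t_{19} = 14, t_{20} = 18, t_{21} = 9, t_{22} = 4, t_{23} = 13, t_{24} = 17, t_{25} = 7, t_{26} = 1, t_{27} = 8, t_{28} = 9, t_{29} = 17, t_{30} = 3, t_{31} = 20, t_{32} = 0, t_{33} = 20, t_{34} = 20, t_{35} = 17, t_{36} = 14, t_{37} = 8, t_{38} = 22, t_{39} = 7, t_{40} = 6, t_{41} = 13, t_{42} = 19, t_{43} = 9, t_{44} = 5, t_{45} = 14, t_{46} = 19, t_{47} = 10, t_{48} = 6, t_{49} = 16.
Since (t_{48}, t_{49}) = (t_0, t_1) = (6, 16) (two consecutive terms determine the rest), the sequence is periodic with period 48.
(16474 - 0) mod 48 = 10, so t_{16474} = t_{10} = 3.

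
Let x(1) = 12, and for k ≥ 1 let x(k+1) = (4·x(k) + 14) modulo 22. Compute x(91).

Listing terms: x(1) = 12,  x(2) = 18,  x(3) = 20,  x(4) = 6,  x(5) = 16,  x(6) = 12.
Since x(6) = x(1) = 12, the sequence is periodic with period 5.
So x(91) = x(1 + ((91-1) mod 5)) = x(1) = 12.

12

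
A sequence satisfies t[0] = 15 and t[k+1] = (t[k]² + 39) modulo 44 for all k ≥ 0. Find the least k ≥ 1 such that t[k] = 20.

Listing terms: t[0] = 15; t[1] = 0; t[2] = 39; t[3] = 20; t[4] = 43; t[5] = 40; t[6] = 11; t[7] = 28; t[8] = 31; t[9] = 32; t[10] = 7; t[11] = 0.
Since t[11] = t[1] = 0, the sequence is eventually periodic: after a pre-period of length 1 it cycles with period 10.
The value 20 first appears (with k ≥ 1) at t[3].

3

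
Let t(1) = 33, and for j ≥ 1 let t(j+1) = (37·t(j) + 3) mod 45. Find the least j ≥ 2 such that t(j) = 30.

Computing terms: t(1) = 33,  t(2) = 9,  t(3) = 21,  t(4) = 15,  t(5) = 18,  t(6) = 39,  t(7) = 6,  t(8) = 0,  t(9) = 3,  t(10) = 24,  t(11) = 36,  t(12) = 30,  t(13) = 33.
Since t(13) = t(1) = 33, the sequence is periodic with period 12.
The value 30 first appears (with j ≥ 2) at t(12).

12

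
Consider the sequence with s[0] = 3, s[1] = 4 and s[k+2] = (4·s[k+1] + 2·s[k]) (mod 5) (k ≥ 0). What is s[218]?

2

Listing terms: s[0] = 3,  s[1] = 4,  s[2] = 2,  s[3] = 1,  s[4] = 3,  s[5] = 4.
The sequence repeats with period 4.
So s[218] = s[0 + ((218-0) mod 4)] = s[2] = 2.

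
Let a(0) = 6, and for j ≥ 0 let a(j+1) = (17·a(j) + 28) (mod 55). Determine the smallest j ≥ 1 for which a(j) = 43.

18

Computing terms: a(0) = 6, a(1) = 20, a(2) = 38, a(3) = 14, a(4) = 46, a(5) = 40, a(6) = 48, a(7) = 19, a(8) = 21, a(9) = 0, a(10) = 28, a(11) = 9, a(12) = 16, a(13) = 25, a(14) = 13, a(15) = 29, a(16) = 26, a(17) = 30, a(18) = 43, a(19) = 44, a(20) = 6.
Since a(20) = a(0) = 6, the sequence is periodic with period 20.
The value 43 first appears (with j ≥ 1) at a(18).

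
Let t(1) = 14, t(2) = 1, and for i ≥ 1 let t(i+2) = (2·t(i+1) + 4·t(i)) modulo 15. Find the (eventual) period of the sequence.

Listing terms: t(1) = 14, t(2) = 1, t(3) = 13, t(4) = 0, t(5) = 7, t(6) = 14, t(7) = 11, t(8) = 3, t(9) = 5, t(10) = 7, t(11) = 4, t(12) = 6, t(13) = 13, t(14) = 5, t(15) = 2, t(16) = 9, t(17) = 11, t(18) = 13, t(19) = 10, t(20) = 12, t(21) = 4, t(22) = 11, t(23) = 8, t(24) = 0, t(25) = 2, t(26) = 4, t(27) = 1, t(28) = 3, t(29) = 10, t(30) = 2, t(31) = 14, t(32) = 6, t(33) = 8, t(34) = 10, t(35) = 7, t(36) = 9, t(37) = 1, t(38) = 8, t(39) = 5, t(40) = 12, t(41) = 14, t(42) = 1.
The sequence repeats with period 40.

40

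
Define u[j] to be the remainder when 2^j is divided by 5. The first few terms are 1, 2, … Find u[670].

u[0] = 1, u[1] = 2, u[2] = 4, u[3] = 3, u[4] = 1.
The sequence repeats with period 4.
So u[670] = u[0 + ((670-0) mod 4)] = u[2] = 4.

4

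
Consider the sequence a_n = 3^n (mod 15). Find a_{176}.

6

a_1 = 3; a_2 = 9; a_3 = 12; a_4 = 6; a_5 = 3.
The sequence repeats with period 4.
So a_{176} = a_{1 + ((176-1) mod 4)} = a_4 = 6.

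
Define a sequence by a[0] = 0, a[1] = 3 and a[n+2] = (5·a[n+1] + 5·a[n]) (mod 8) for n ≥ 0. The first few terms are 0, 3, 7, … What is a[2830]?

We have a[0] = 0; a[1] = 3; a[2] = 7; a[3] = 2; a[4] = 5; a[5] = 3; a[6] = 0; a[7] = 7; a[8] = 3; a[9] = 2; a[10] = 1; a[11] = 7; a[12] = 0; a[13] = 3.
The sequence repeats with period 12.
(2830 - 0) mod 12 = 10, so a[2830] = a[10] = 1.

1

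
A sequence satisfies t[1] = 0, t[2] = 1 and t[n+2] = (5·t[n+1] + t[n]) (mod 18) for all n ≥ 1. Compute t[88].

10

Listing terms: t[1] = 0; t[2] = 1; t[3] = 5; t[4] = 8; t[5] = 9; t[6] = 17; t[7] = 4; t[8] = 1; t[9] = 9; t[10] = 10; t[11] = 5; t[12] = 17; t[13] = 0; t[14] = 17; t[15] = 13; t[16] = 10; t[17] = 9; t[18] = 1; t[19] = 14; t[20] = 17; t[21] = 9; t[22] = 8; t[23] = 13; t[24] = 1; t[25] = 0; t[26] = 1.
The sequence repeats with period 24.
(88 - 1) mod 24 = 15, so t[88] = t[16] = 10.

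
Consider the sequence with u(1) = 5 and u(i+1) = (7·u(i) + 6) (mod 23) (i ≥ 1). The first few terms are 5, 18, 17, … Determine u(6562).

Computing terms: u(1) = 5, u(2) = 18, u(3) = 17, u(4) = 10, u(5) = 7, u(6) = 9, u(7) = 0, u(8) = 6, u(9) = 2, u(10) = 20, u(11) = 8, u(12) = 16, u(13) = 3, u(14) = 4, u(15) = 11, u(16) = 14, u(17) = 12, u(18) = 21, u(19) = 15, u(20) = 19, u(21) = 1, u(22) = 13, u(23) = 5.
Since u(23) = u(1) = 5, the sequence is periodic with period 22.
So u(6562) = u(1 + ((6562-1) mod 22)) = u(6) = 9.

9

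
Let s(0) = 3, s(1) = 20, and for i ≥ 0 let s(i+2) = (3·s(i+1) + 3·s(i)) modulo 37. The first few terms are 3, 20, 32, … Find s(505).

20

We have s(0) = 3,  s(1) = 20,  s(2) = 32,  s(3) = 8,  s(4) = 9,  s(5) = 14,  s(6) = 32,  s(7) = 27,  s(8) = 29,  s(9) = 20,  s(10) = 36,  s(11) = 20,  s(12) = 20,  s(13) = 9,  s(14) = 13,  s(15) = 29,  s(16) = 15,  s(17) = 21,  s(18) = 34,  s(19) = 17,  s(20) = 5,  s(21) = 29,  s(22) = 28,  s(23) = 23,  s(24) = 5,  s(25) = 10,  s(26) = 8,  s(27) = 17,  s(28) = 1,  s(29) = 17,  s(30) = 17,  s(31) = 28,  s(32) = 24,  s(33) = 8,  s(34) = 22,  s(35) = 16,  s(36) = 3,  s(37) = 20.
The sequence repeats with period 36.
So s(505) = s(0 + ((505-0) mod 36)) = s(1) = 20.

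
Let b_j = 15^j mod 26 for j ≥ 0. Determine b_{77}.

19

We have b_0 = 1,  b_1 = 15,  b_2 = 17,  b_3 = 21,  b_4 = 3,  b_5 = 19,  b_6 = 25,  b_7 = 11,  b_8 = 9,  b_9 = 5,  b_{10} = 23,  b_{11} = 7,  b_{12} = 1.
Since b_{12} = b_0 = 1, the sequence is periodic with period 12.
(77 - 0) mod 12 = 5, so b_{77} = b_5 = 19.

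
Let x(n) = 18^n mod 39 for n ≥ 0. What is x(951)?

21

Computing terms: x(0) = 1, x(1) = 18, x(2) = 12, x(3) = 21, x(4) = 27, x(5) = 18.
Since x(5) = x(1) = 18, the sequence is eventually periodic: after a pre-period of length 1 it cycles with period 4.
For n ≥ 1, x(n) depends only on (n - 1) mod 4. (951 - 1) mod 4 = 2, so x(951) = x(3) = 21.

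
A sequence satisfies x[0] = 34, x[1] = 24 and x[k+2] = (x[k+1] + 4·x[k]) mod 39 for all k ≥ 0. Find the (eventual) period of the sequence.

24

We have x[0] = 34, x[1] = 24, x[2] = 4, x[3] = 22, x[4] = 38, x[5] = 9, x[6] = 5, x[7] = 2, x[8] = 22, x[9] = 30, x[10] = 1, x[11] = 4, x[12] = 8, x[13] = 24, x[14] = 17, x[15] = 35, x[16] = 25, x[17] = 9, x[18] = 31, x[19] = 28, x[20] = 35, x[21] = 30, x[22] = 14, x[23] = 17, x[24] = 34, x[25] = 24.
The sequence repeats with period 24.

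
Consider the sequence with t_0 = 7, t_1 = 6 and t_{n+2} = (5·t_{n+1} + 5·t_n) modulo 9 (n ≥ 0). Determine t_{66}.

Computing terms: t_0 = 7; t_1 = 6; t_2 = 2; t_3 = 4; t_4 = 3; t_5 = 8; t_6 = 1; t_7 = 0; t_8 = 5; t_9 = 7; t_{10} = 6.
The sequence repeats with period 9.
(66 - 0) mod 9 = 3, so t_{66} = t_3 = 4.

4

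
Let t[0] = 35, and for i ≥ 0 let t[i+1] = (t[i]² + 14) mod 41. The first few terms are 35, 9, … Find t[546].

Computing terms: t[0] = 35,  t[1] = 9,  t[2] = 13,  t[3] = 19,  t[4] = 6,  t[5] = 9.
Since t[5] = t[1] = 9, the sequence is eventually periodic: after a pre-period of length 1 it cycles with period 4.
For i ≥ 1, t[i] depends only on (i - 1) mod 4. (546 - 1) mod 4 = 1, so t[546] = t[2] = 13.

13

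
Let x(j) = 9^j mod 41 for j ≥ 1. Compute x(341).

Computing terms: x(1) = 9; x(2) = 40; x(3) = 32; x(4) = 1; x(5) = 9.
Since x(5) = x(1) = 9, the sequence is periodic with period 4.
So x(341) = x(1 + ((341-1) mod 4)) = x(1) = 9.

9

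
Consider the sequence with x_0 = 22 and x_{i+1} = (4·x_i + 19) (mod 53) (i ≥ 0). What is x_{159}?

Listing terms: x_0 = 22,  x_1 = 1,  x_2 = 23,  x_3 = 5,  x_4 = 39,  x_5 = 16,  x_6 = 30,  x_7 = 33,  x_8 = 45,  x_9 = 40,  x_{10} = 20,  x_{11} = 46,  x_{12} = 44,  x_{13} = 36,  x_{14} = 4,  x_{15} = 35,  x_{16} = 0,  x_{17} = 19,  x_{18} = 42,  x_{19} = 28,  x_{20} = 25,  x_{21} = 13,  x_{22} = 18,  x_{23} = 38,  x_{24} = 12,  x_{25} = 14,  x_{26} = 22.
The sequence repeats with period 26.
So x_{159} = x_{0 + ((159-0) mod 26)} = x_3 = 5.

5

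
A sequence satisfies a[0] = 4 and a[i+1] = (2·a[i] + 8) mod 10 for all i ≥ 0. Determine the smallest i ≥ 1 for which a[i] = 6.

Listing terms: a[0] = 4,  a[1] = 6,  a[2] = 0,  a[3] = 8,  a[4] = 4.
The sequence repeats with period 4.
The value 6 first appears (with i ≥ 1) at a[1].

1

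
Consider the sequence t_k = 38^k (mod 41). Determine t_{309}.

We have t_0 = 1; t_1 = 38; t_2 = 9; t_3 = 14; t_4 = 40; t_5 = 3; t_6 = 32; t_7 = 27; t_8 = 1.
The sequence repeats with period 8.
So t_{309} = t_{0 + ((309-0) mod 8)} = t_5 = 3.

3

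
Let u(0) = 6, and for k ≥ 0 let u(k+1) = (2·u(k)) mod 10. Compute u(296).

Listing terms: u(0) = 6,  u(1) = 2,  u(2) = 4,  u(3) = 8,  u(4) = 6.
The sequence repeats with period 4.
(296 - 0) mod 4 = 0, so u(296) = u(0) = 6.

6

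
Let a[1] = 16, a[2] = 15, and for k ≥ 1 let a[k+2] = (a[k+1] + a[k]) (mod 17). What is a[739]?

Computing terms: a[1] = 16; a[2] = 15; a[3] = 14; a[4] = 12; a[5] = 9; a[6] = 4; a[7] = 13; a[8] = 0; a[9] = 13; a[10] = 13; a[11] = 9; a[12] = 5; a[13] = 14; a[14] = 2; a[15] = 16; a[16] = 1; a[17] = 0; a[18] = 1; a[19] = 1; a[20] = 2; a[21] = 3; a[22] = 5; a[23] = 8; a[24] = 13; a[25] = 4; a[26] = 0; a[27] = 4; a[28] = 4; a[29] = 8; a[30] = 12; a[31] = 3; a[32] = 15; a[33] = 1; a[34] = 16; a[35] = 0; a[36] = 16; a[37] = 16; a[38] = 15.
The sequence repeats with period 36.
(739 - 1) mod 36 = 18, so a[739] = a[19] = 1.

1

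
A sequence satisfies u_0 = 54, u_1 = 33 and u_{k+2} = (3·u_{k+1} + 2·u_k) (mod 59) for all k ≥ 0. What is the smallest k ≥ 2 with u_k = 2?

18

We have u_0 = 54,  u_1 = 33,  u_2 = 30,  u_3 = 38,  u_4 = 56,  u_5 = 8,  u_6 = 18,  u_7 = 11,  u_8 = 10,  u_9 = 52,  u_{10} = 58,  u_{11} = 42,  u_{12} = 6,  u_{13} = 43,  u_{14} = 23,  u_{15} = 37,  u_{16} = 39,  u_{17} = 14,  u_{18} = 2,  u_{19} = 34,  u_{20} = 47,  u_{21} = 32,  u_{22} = 13,  u_{23} = 44,  u_{24} = 40,  u_{25} = 31,  u_{26} = 55,  u_{27} = 50,  u_{28} = 24,  u_{29} = 54,  u_{30} = 33.
Since (u_{29}, u_{30}) = (u_0, u_1) = (54, 33) (two consecutive terms determine the rest), the sequence is periodic with period 29.
The value 2 first appears (with k ≥ 2) at u_{18}.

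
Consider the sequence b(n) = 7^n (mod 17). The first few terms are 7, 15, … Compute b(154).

2

Listing terms: b(1) = 7; b(2) = 15; b(3) = 3; b(4) = 4; b(5) = 11; b(6) = 9; b(7) = 12; b(8) = 16; b(9) = 10; b(10) = 2; b(11) = 14; b(12) = 13; b(13) = 6; b(14) = 8; b(15) = 5; b(16) = 1; b(17) = 7.
Since b(17) = b(1) = 7, the sequence is periodic with period 16.
(154 - 1) mod 16 = 9, so b(154) = b(10) = 2.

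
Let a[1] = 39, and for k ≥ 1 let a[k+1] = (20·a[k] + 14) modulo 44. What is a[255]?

26

a[1] = 39, a[2] = 2, a[3] = 10, a[4] = 38, a[5] = 26, a[6] = 6, a[7] = 2.
Since a[7] = a[2] = 2, the sequence is eventually periodic: after a pre-period of length 1 it cycles with period 5.
For k ≥ 2, a[k] depends only on (k - 2) mod 5. (255 - 2) mod 5 = 3, so a[255] = a[5] = 26.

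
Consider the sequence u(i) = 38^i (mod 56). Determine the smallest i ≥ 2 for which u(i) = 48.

3

Computing terms: u(1) = 38; u(2) = 44; u(3) = 48; u(4) = 32; u(5) = 40; u(6) = 8; u(7) = 24; u(8) = 16; u(9) = 48.
Since u(9) = u(3) = 48, the sequence is eventually periodic: after a pre-period of length 2 it cycles with period 6.
The value 48 first appears (with i ≥ 2) at u(3).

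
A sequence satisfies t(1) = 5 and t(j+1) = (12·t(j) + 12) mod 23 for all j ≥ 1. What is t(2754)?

t(1) = 5,  t(2) = 3,  t(3) = 2,  t(4) = 13,  t(5) = 7,  t(6) = 4,  t(7) = 14,  t(8) = 19,  t(9) = 10,  t(10) = 17,  t(11) = 9,  t(12) = 5.
The sequence repeats with period 11.
(2754 - 1) mod 11 = 3, so t(2754) = t(4) = 13.

13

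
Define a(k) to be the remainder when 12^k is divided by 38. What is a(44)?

Listing terms: a(1) = 12; a(2) = 30; a(3) = 18; a(4) = 26; a(5) = 8; a(6) = 20; a(7) = 12.
Since a(7) = a(1) = 12, the sequence is periodic with period 6.
(44 - 1) mod 6 = 1, so a(44) = a(2) = 30.

30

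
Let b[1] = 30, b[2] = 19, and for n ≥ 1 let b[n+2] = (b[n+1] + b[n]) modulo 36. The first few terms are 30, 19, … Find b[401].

Listing terms: b[1] = 30, b[2] = 19, b[3] = 13, b[4] = 32, b[5] = 9, b[6] = 5, b[7] = 14, b[8] = 19, b[9] = 33, b[10] = 16, b[11] = 13, b[12] = 29, b[13] = 6, b[14] = 35, b[15] = 5, b[16] = 4, b[17] = 9, b[18] = 13, b[19] = 22, b[20] = 35, b[21] = 21, b[22] = 20, b[23] = 5, b[24] = 25, b[25] = 30, b[26] = 19.
The sequence repeats with period 24.
So b[401] = b[1 + ((401-1) mod 24)] = b[17] = 9.

9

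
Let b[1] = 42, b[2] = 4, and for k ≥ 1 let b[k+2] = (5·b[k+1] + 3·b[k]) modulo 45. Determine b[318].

16

Computing terms: b[1] = 42,  b[2] = 4,  b[3] = 11,  b[4] = 22,  b[5] = 8,  b[6] = 16,  b[7] = 14,  b[8] = 28,  b[9] = 2,  b[10] = 4,  b[11] = 26,  b[12] = 7,  b[13] = 23,  b[14] = 1,  b[15] = 29,  b[16] = 13,  b[17] = 17,  b[18] = 34,  b[19] = 41,  b[20] = 37,  b[21] = 38,  b[22] = 31,  b[23] = 44,  b[24] = 43,  b[25] = 32,  b[26] = 19,  b[27] = 11,  b[28] = 22.
Since (b[27], b[28]) = (b[3], b[4]) = (11, 22) (two consecutive terms determine the rest), the sequence is eventually periodic: after a pre-period of length 2 it cycles with period 24.
For k ≥ 3, b[k] depends only on (k - 3) mod 24. (318 - 3) mod 24 = 3, so b[318] = b[6] = 16.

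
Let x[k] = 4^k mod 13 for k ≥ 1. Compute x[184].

Listing terms: x[1] = 4, x[2] = 3, x[3] = 12, x[4] = 9, x[5] = 10, x[6] = 1, x[7] = 4.
The sequence repeats with period 6.
So x[184] = x[1 + ((184-1) mod 6)] = x[4] = 9.

9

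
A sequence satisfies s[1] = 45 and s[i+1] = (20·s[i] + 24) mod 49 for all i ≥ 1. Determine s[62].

21

We have s[1] = 45, s[2] = 42, s[3] = 31, s[4] = 7, s[5] = 17, s[6] = 21, s[7] = 3, s[8] = 35, s[9] = 38, s[10] = 0, s[11] = 24, s[12] = 14, s[13] = 10, s[14] = 28, s[15] = 45.
The sequence repeats with period 14.
(62 - 1) mod 14 = 5, so s[62] = s[6] = 21.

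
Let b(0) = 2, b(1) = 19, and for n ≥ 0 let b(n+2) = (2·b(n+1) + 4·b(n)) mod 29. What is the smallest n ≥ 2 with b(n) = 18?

Listing terms: b(0) = 2,  b(1) = 19,  b(2) = 17,  b(3) = 23,  b(4) = 27,  b(5) = 1,  b(6) = 23,  b(7) = 21,  b(8) = 18,  b(9) = 4,  b(10) = 22,  b(11) = 2,  b(12) = 5,  b(13) = 18,  b(14) = 27,  b(15) = 10,  b(16) = 12,  b(17) = 6,  b(18) = 2,  b(19) = 28,  b(20) = 6,  b(21) = 8,  b(22) = 11,  b(23) = 25,  b(24) = 7,  b(25) = 27,  b(26) = 24,  b(27) = 11,  b(28) = 2,  b(29) = 19.
The sequence repeats with period 28.
The value 18 first appears (with n ≥ 2) at b(8).

8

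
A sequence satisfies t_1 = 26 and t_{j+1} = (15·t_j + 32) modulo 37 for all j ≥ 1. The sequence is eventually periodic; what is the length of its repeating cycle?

t_1 = 26,  t_2 = 15,  t_3 = 35,  t_4 = 2,  t_5 = 25,  t_6 = 0,  t_7 = 32,  t_8 = 31,  t_9 = 16,  t_{10} = 13,  t_{11} = 5,  t_{12} = 33,  t_{13} = 9,  t_{14} = 19,  t_{15} = 21,  t_{16} = 14,  t_{17} = 20,  t_{18} = 36,  t_{19} = 17,  t_{20} = 28,  t_{21} = 8,  t_{22} = 4,  t_{23} = 18,  t_{24} = 6,  t_{25} = 11,  t_{26} = 12,  t_{27} = 27,  t_{28} = 30,  t_{29} = 1,  t_{30} = 10,  t_{31} = 34,  t_{32} = 24,  t_{33} = 22,  t_{34} = 29,  t_{35} = 23,  t_{36} = 7,  t_{37} = 26.
The sequence repeats with period 36.

36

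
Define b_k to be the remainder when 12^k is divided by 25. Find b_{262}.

19

Computing terms: b_0 = 1; b_1 = 12; b_2 = 19; b_3 = 3; b_4 = 11; b_5 = 7; b_6 = 9; b_7 = 8; b_8 = 21; b_9 = 2; b_{10} = 24; b_{11} = 13; b_{12} = 6; b_{13} = 22; b_{14} = 14; b_{15} = 18; b_{16} = 16; b_{17} = 17; b_{18} = 4; b_{19} = 23; b_{20} = 1.
The sequence repeats with period 20.
(262 - 0) mod 20 = 2, so b_{262} = b_2 = 19.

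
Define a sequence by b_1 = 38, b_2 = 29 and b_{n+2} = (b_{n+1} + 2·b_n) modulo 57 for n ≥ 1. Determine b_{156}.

Computing terms: b_1 = 38,  b_2 = 29,  b_3 = 48,  b_4 = 49,  b_5 = 31,  b_6 = 15,  b_7 = 20,  b_8 = 50,  b_9 = 33,  b_{10} = 19,  b_{11} = 28,  b_{12} = 9,  b_{13} = 8,  b_{14} = 26,  b_{15} = 42,  b_{16} = 37,  b_{17} = 7,  b_{18} = 24,  b_{19} = 38,  b_{20} = 29.
Since (b_{19}, b_{20}) = (b_1, b_2) = (38, 29) (two consecutive terms determine the rest), the sequence is periodic with period 18.
So b_{156} = b_{1 + ((156-1) mod 18)} = b_{12} = 9.

9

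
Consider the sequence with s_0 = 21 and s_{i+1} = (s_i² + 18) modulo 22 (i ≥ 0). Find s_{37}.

19

s_0 = 21, s_1 = 19, s_2 = 5, s_3 = 21.
Since s_3 = s_0 = 21, the sequence is periodic with period 3.
(37 - 0) mod 3 = 1, so s_{37} = s_1 = 19.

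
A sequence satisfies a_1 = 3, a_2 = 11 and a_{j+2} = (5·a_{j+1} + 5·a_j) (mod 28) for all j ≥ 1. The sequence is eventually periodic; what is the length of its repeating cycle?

a_1 = 3; a_2 = 11; a_3 = 14; a_4 = 13; a_5 = 23; a_6 = 12; a_7 = 7; a_8 = 11; a_9 = 6; a_{10} = 1; a_{11} = 7; a_{12} = 12; a_{13} = 11; a_{14} = 3; a_{15} = 14; a_{16} = 1; a_{17} = 19; a_{18} = 16; a_{19} = 7; a_{20} = 3; a_{21} = 22; a_{22} = 13; a_{23} = 7; a_{24} = 16; a_{25} = 3; a_{26} = 11.
Since (a_{25}, a_{26}) = (a_1, a_2) = (3, 11) (two consecutive terms determine the rest), the sequence is periodic with period 24.

24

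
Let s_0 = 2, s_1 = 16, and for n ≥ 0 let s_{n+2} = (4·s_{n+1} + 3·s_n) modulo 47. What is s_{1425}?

We have s_0 = 2,  s_1 = 16,  s_2 = 23,  s_3 = 46,  s_4 = 18,  s_5 = 22,  s_6 = 1,  s_7 = 23,  s_8 = 1,  s_9 = 26,  s_{10} = 13,  s_{11} = 36,  s_{12} = 42,  s_{13} = 41,  s_{14} = 8,  s_{15} = 14,  s_{16} = 33,  s_{17} = 33,  s_{18} = 43,  s_{19} = 36,  s_{20} = 38,  s_{21} = 25,  s_{22} = 26,  s_{23} = 38,  s_{24} = 42,  s_{25} = 0,  s_{26} = 32,  s_{27} = 34,  s_{28} = 44,  s_{29} = 43,  s_{30} = 22,  s_{31} = 29,  s_{32} = 41,  s_{33} = 16,  s_{34} = 46,  s_{35} = 44,  s_{36} = 32,  s_{37} = 25,  s_{38} = 8,  s_{39} = 13,  s_{40} = 29,  s_{41} = 14,  s_{42} = 2,  s_{43} = 3,  s_{44} = 18,  s_{45} = 34,  s_{46} = 2,  s_{47} = 16.
The sequence repeats with period 46.
(1425 - 0) mod 46 = 45, so s_{1425} = s_{45} = 34.

34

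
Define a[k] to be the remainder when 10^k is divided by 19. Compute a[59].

3

We have a[0] = 1; a[1] = 10; a[2] = 5; a[3] = 12; a[4] = 6; a[5] = 3; a[6] = 11; a[7] = 15; a[8] = 17; a[9] = 18; a[10] = 9; a[11] = 14; a[12] = 7; a[13] = 13; a[14] = 16; a[15] = 8; a[16] = 4; a[17] = 2; a[18] = 1.
Since a[18] = a[0] = 1, the sequence is periodic with period 18.
So a[59] = a[0 + ((59-0) mod 18)] = a[5] = 3.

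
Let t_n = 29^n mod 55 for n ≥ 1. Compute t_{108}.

31

We have t_1 = 29; t_2 = 16; t_3 = 24; t_4 = 36; t_5 = 54; t_6 = 26; t_7 = 39; t_8 = 31; t_9 = 19; t_{10} = 1; t_{11} = 29.
Since t_{11} = t_1 = 29, the sequence is periodic with period 10.
So t_{108} = t_{1 + ((108-1) mod 10)} = t_8 = 31.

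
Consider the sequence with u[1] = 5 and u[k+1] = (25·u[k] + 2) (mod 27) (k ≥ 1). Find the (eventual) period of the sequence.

27

u[1] = 5, u[2] = 19, u[3] = 18, u[4] = 20, u[5] = 16, u[6] = 24, u[7] = 8, u[8] = 13, u[9] = 3, u[10] = 23, u[11] = 10, u[12] = 9, u[13] = 11, u[14] = 7, u[15] = 15, u[16] = 26, u[17] = 4, u[18] = 21, u[19] = 14, u[20] = 1, u[21] = 0, u[22] = 2, u[23] = 25, u[24] = 6, u[25] = 17, u[26] = 22, u[27] = 12, u[28] = 5.
The sequence repeats with period 27.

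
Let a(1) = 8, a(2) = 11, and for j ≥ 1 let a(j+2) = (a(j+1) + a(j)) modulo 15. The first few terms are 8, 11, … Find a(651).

7

a(1) = 8; a(2) = 11; a(3) = 4; a(4) = 0; a(5) = 4; a(6) = 4; a(7) = 8; a(8) = 12; a(9) = 5; a(10) = 2; a(11) = 7; a(12) = 9; a(13) = 1; a(14) = 10; a(15) = 11; a(16) = 6; a(17) = 2; a(18) = 8; a(19) = 10; a(20) = 3; a(21) = 13; a(22) = 1; a(23) = 14; a(24) = 0; a(25) = 14; a(26) = 14; a(27) = 13; a(28) = 12; a(29) = 10; a(30) = 7; a(31) = 2; a(32) = 9; a(33) = 11; a(34) = 5; a(35) = 1; a(36) = 6; a(37) = 7; a(38) = 13; a(39) = 5; a(40) = 3; a(41) = 8; a(42) = 11.
The sequence repeats with period 40.
So a(651) = a(1 + ((651-1) mod 40)) = a(11) = 7.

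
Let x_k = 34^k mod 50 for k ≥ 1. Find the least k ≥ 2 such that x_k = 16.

We have x_1 = 34; x_2 = 6; x_3 = 4; x_4 = 36; x_5 = 24; x_6 = 16; x_7 = 44; x_8 = 46; x_9 = 14; x_{10} = 26; x_{11} = 34.
Since x_{11} = x_1 = 34, the sequence is periodic with period 10.
The value 16 first appears (with k ≥ 2) at x_6.

6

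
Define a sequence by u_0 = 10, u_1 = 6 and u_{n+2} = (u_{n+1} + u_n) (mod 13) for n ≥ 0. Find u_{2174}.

1

Listing terms: u_0 = 10; u_1 = 6; u_2 = 3; u_3 = 9; u_4 = 12; u_5 = 8; u_6 = 7; u_7 = 2; u_8 = 9; u_9 = 11; u_{10} = 7; u_{11} = 5; u_{12} = 12; u_{13} = 4; u_{14} = 3; u_{15} = 7; u_{16} = 10; u_{17} = 4; u_{18} = 1; u_{19} = 5; u_{20} = 6; u_{21} = 11; u_{22} = 4; u_{23} = 2; u_{24} = 6; u_{25} = 8; u_{26} = 1; u_{27} = 9; u_{28} = 10; u_{29} = 6.
The sequence repeats with period 28.
(2174 - 0) mod 28 = 18, so u_{2174} = u_{18} = 1.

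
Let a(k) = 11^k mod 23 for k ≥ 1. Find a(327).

Listing terms: a(1) = 11, a(2) = 6, a(3) = 20, a(4) = 13, a(5) = 5, a(6) = 9, a(7) = 7, a(8) = 8, a(9) = 19, a(10) = 2, a(11) = 22, a(12) = 12, a(13) = 17, a(14) = 3, a(15) = 10, a(16) = 18, a(17) = 14, a(18) = 16, a(19) = 15, a(20) = 4, a(21) = 21, a(22) = 1, a(23) = 11.
Since a(23) = a(1) = 11, the sequence is periodic with period 22.
(327 - 1) mod 22 = 18, so a(327) = a(19) = 15.

15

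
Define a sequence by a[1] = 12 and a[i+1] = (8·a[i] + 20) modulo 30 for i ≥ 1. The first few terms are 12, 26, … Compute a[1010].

26

Listing terms: a[1] = 12, a[2] = 26, a[3] = 18, a[4] = 14, a[5] = 12.
The sequence repeats with period 4.
So a[1010] = a[1 + ((1010-1) mod 4)] = a[2] = 26.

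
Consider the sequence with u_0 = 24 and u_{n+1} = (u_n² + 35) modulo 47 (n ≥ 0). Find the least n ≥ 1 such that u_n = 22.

We have u_0 = 24; u_1 = 0; u_2 = 35; u_3 = 38; u_4 = 22; u_5 = 2; u_6 = 39; u_7 = 5; u_8 = 13; u_9 = 16; u_{10} = 9; u_{11} = 22.
Since u_{11} = u_4 = 22, the sequence is eventually periodic: after a pre-period of length 4 it cycles with period 7.
The value 22 first appears (with n ≥ 1) at u_4.

4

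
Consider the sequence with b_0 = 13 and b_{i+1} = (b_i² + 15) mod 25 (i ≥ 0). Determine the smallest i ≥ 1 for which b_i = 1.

We have b_0 = 13, b_1 = 9, b_2 = 21, b_3 = 6, b_4 = 1, b_5 = 16, b_6 = 21.
Since b_6 = b_2 = 21, the sequence is eventually periodic: after a pre-period of length 2 it cycles with period 4.
The value 1 first appears (with i ≥ 1) at b_4.

4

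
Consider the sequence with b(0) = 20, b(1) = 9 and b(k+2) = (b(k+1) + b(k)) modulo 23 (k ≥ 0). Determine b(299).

We have b(0) = 20, b(1) = 9, b(2) = 6, b(3) = 15, b(4) = 21, b(5) = 13, b(6) = 11, b(7) = 1, b(8) = 12, b(9) = 13, b(10) = 2, b(11) = 15, b(12) = 17, b(13) = 9, b(14) = 3, b(15) = 12, b(16) = 15, b(17) = 4, b(18) = 19, b(19) = 0, b(20) = 19, b(21) = 19, b(22) = 15, b(23) = 11, b(24) = 3, b(25) = 14, b(26) = 17, b(27) = 8, b(28) = 2, b(29) = 10, b(30) = 12, b(31) = 22, b(32) = 11, b(33) = 10, b(34) = 21, b(35) = 8, b(36) = 6, b(37) = 14, b(38) = 20, b(39) = 11, b(40) = 8, b(41) = 19, b(42) = 4, b(43) = 0, b(44) = 4, b(45) = 4, b(46) = 8, b(47) = 12, b(48) = 20, b(49) = 9.
Since (b(48), b(49)) = (b(0), b(1)) = (20, 9) (two consecutive terms determine the rest), the sequence is periodic with period 48.
So b(299) = b(0 + ((299-0) mod 48)) = b(11) = 15.

15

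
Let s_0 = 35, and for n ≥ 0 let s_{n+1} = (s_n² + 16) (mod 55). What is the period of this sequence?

s_0 = 35; s_1 = 31; s_2 = 42; s_3 = 20; s_4 = 31.
Since s_4 = s_1 = 31, the sequence is eventually periodic: after a pre-period of length 1 it cycles with period 3.

3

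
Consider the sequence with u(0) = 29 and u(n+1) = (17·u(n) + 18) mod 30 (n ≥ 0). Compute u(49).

Computing terms: u(0) = 29; u(1) = 1; u(2) = 5; u(3) = 13; u(4) = 29.
Since u(4) = u(0) = 29, the sequence is periodic with period 4.
(49 - 0) mod 4 = 1, so u(49) = u(1) = 1.

1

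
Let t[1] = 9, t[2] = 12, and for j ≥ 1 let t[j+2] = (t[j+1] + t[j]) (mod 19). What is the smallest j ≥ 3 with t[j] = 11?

We have t[1] = 9,  t[2] = 12,  t[3] = 2,  t[4] = 14,  t[5] = 16,  t[6] = 11,  t[7] = 8,  t[8] = 0,  t[9] = 8,  t[10] = 8,  t[11] = 16,  t[12] = 5,  t[13] = 2,  t[14] = 7,  t[15] = 9,  t[16] = 16,  t[17] = 6,  t[18] = 3,  t[19] = 9,  t[20] = 12.
Since (t[19], t[20]) = (t[1], t[2]) = (9, 12) (two consecutive terms determine the rest), the sequence is periodic with period 18.
The value 11 first appears (with j ≥ 3) at t[6].

6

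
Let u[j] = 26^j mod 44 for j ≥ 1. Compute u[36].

Listing terms: u[1] = 26,  u[2] = 16,  u[3] = 20,  u[4] = 36,  u[5] = 12,  u[6] = 4,  u[7] = 16.
Since u[7] = u[2] = 16, the sequence is eventually periodic: after a pre-period of length 1 it cycles with period 5.
For j ≥ 2, u[j] depends only on (j - 2) mod 5. (36 - 2) mod 5 = 4, so u[36] = u[6] = 4.

4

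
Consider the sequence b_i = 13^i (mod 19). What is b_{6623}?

3

We have b_1 = 13, b_2 = 17, b_3 = 12, b_4 = 4, b_5 = 14, b_6 = 11, b_7 = 10, b_8 = 16, b_9 = 18, b_{10} = 6, b_{11} = 2, b_{12} = 7, b_{13} = 15, b_{14} = 5, b_{15} = 8, b_{16} = 9, b_{17} = 3, b_{18} = 1, b_{19} = 13.
Since b_{19} = b_1 = 13, the sequence is periodic with period 18.
So b_{6623} = b_{1 + ((6623-1) mod 18)} = b_{17} = 3.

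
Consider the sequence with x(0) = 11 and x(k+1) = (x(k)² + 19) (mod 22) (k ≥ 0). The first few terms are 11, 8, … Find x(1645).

8

Computing terms: x(0) = 11,  x(1) = 8,  x(2) = 17,  x(3) = 0,  x(4) = 19,  x(5) = 6,  x(6) = 11.
The sequence repeats with period 6.
(1645 - 0) mod 6 = 1, so x(1645) = x(1) = 8.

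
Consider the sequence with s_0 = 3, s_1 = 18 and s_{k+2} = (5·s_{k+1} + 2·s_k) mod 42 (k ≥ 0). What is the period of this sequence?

48

Computing terms: s_0 = 3,  s_1 = 18,  s_2 = 12,  s_3 = 12,  s_4 = 0,  s_5 = 24,  s_6 = 36,  s_7 = 18,  s_8 = 36,  s_9 = 6,  s_{10} = 18,  s_{11} = 18,  s_{12} = 0,  s_{13} = 36,  s_{14} = 12,  s_{15} = 6,  s_{16} = 12,  s_{17} = 30,  s_{18} = 6,  s_{19} = 6,  s_{20} = 0,  s_{21} = 12,  s_{22} = 18,  s_{23} = 30,  s_{24} = 18,  s_{25} = 24,  s_{26} = 30,  s_{27} = 30,  s_{28} = 0,  s_{29} = 18,  s_{30} = 6,  s_{31} = 24,  s_{32} = 6,  s_{33} = 36,  s_{34} = 24,  s_{35} = 24,  s_{36} = 0,  s_{37} = 6,  s_{38} = 30,  s_{39} = 36,  s_{40} = 30,  s_{41} = 12,  s_{42} = 36,  s_{43} = 36,  s_{44} = 0,  s_{45} = 30,  s_{46} = 24,  s_{47} = 12,  s_{48} = 24,  s_{49} = 18,  s_{50} = 12.
Since (s_{49}, s_{50}) = (s_1, s_2) = (18, 12) (two consecutive terms determine the rest), the sequence is eventually periodic: after a pre-period of length 1 it cycles with period 48.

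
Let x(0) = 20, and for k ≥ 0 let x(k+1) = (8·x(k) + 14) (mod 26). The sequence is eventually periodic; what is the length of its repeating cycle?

x(0) = 20, x(1) = 18, x(2) = 2, x(3) = 4, x(4) = 20.
The sequence repeats with period 4.

4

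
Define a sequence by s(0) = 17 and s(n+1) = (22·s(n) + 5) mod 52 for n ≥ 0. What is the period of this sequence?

Listing terms: s(0) = 17,  s(1) = 15,  s(2) = 23,  s(3) = 43,  s(4) = 15.
Since s(4) = s(1) = 15, the sequence is eventually periodic: after a pre-period of length 1 it cycles with period 3.

3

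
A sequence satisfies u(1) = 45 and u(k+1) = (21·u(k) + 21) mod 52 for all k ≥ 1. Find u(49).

u(1) = 45; u(2) = 30; u(3) = 27; u(4) = 16; u(5) = 45.
The sequence repeats with period 4.
So u(49) = u(1 + ((49-1) mod 4)) = u(1) = 45.

45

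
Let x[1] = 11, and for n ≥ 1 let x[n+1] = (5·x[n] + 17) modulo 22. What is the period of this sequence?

Listing terms: x[1] = 11; x[2] = 6; x[3] = 3; x[4] = 10; x[5] = 1; x[6] = 0; x[7] = 17; x[8] = 14; x[9] = 21; x[10] = 12; x[11] = 11.
Since x[11] = x[1] = 11, the sequence is periodic with period 10.

10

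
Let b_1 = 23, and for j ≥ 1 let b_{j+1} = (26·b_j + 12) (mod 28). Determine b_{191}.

0

We have b_1 = 23, b_2 = 22, b_3 = 24, b_4 = 20, b_5 = 0, b_6 = 12, b_7 = 16, b_8 = 8, b_9 = 24.
Since b_9 = b_3 = 24, the sequence is eventually periodic: after a pre-period of length 2 it cycles with period 6.
For j ≥ 3, b_j depends only on (j - 3) mod 6. (191 - 3) mod 6 = 2, so b_{191} = b_5 = 0.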